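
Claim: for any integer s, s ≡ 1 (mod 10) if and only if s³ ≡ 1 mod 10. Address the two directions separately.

(←) Suppose s³ ≡ 1 (mod 10). The only residue r in {0, …, 9} with r³ ≡ 1 (mod 10) is r = 1, so s ≡ 1 (mod 10).

(→) Suppose s ≡ 1 (mod 10). Write s = 10j + 1. Then (10j + 1)³ = 1000j³ + 300j² + 30j + 1 = 10(100j³ + 30j² + 3j) + 1, so s³ ≡ 1 (mod 10).

Both directions hold.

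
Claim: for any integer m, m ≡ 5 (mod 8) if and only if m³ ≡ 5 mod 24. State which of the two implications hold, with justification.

(⇒) This fails: take m = 13. Then 13 ≡ 5 (mod 8), but 13³ = 2197 ≡ 13 (mod 24), not 5.

(⇐) Conversely, the residues r modulo 24 with r³ ≡ 5 (mod 24) are exactly {5}, and each is ≡ 5 (mod 8).

The forward direction fails; the converse holds.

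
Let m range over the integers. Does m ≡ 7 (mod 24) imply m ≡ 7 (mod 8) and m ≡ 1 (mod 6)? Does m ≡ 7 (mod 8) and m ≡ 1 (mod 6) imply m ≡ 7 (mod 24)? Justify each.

(⟹) Suppose m ≡ 7 (mod 24); write m = 24j + 7. Since 8 ∣ 24, reducing mod 8 gives m ≡ 7 (mod 8); since 6 ∣ 24, reducing mod 6 gives m ≡ 7 ≡ 1 (mod 6).

(⟸) Conversely, if m ≡ 7 (mod 8) and m ≡ 1 (mod 6), then by the Chinese remainder theorem m ≡ 7 (mod 24). This is exactly m ≡ 7 (mod 24).

Both directions hold.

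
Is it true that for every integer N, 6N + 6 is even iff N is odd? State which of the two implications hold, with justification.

[⇐] Suppose N is odd. Since 6 is even, 6N is even for every N, so 6N + 6 has the same parity as 6, which is even. Hence 6N + 6 is even.

[⇒] This fails: take N = 6. Then 6N + 6 = 42, which is even, yet N = 6 is even, not odd.

Only the reverse direction holds.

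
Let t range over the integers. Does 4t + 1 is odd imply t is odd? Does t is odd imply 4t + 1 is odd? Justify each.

(⇒) This fails: take t = 6. Then 4t + 1 = 25, which is odd, yet t = 6 is even, not odd.

(⇐) Suppose t is odd. Since 4 is even, 4t is even for every t, so 4t + 1 has the same parity as 1, which is odd. Hence 4t + 1 is odd.

Only the reverse direction holds.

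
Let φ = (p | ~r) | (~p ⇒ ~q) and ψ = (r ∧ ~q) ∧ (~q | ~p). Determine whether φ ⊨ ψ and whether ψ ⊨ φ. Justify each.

Only the reverse direction holds.

(⇒) This fails. Under q = F, r = F, p = F, the left side is true but the right side is false.

(⇐) Assume the antecedent. If q is true, the antecedent cannot hold. If q is false, (p | ~r) | (~p ⇒ ~q) reduces to true regardless of the other variables. Either way (p | ~r) | (~p ⇒ ~q) holds.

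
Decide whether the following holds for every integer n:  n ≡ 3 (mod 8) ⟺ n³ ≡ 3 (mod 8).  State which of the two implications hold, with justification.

Converse. Suppose n³ ≡ 3 (mod 8). The only residue r in {0, …, 7} with r³ ≡ 3 (mod 8) is r = 3, so n ≡ 3 (mod 8).

Forward direction. Suppose n ≡ 3 (mod 8). Write n = 8j + 3. Then (8j + 3)³ = 512j³ + 576j² + 216j + 27 = 8(64j³ + 72j² + 27j + 3) + 3, so n³ ≡ 3 (mod 8).

Both implications hold.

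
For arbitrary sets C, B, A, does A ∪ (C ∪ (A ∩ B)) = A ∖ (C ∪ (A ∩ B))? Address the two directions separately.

Only the reverse inclusion holds.

(⟹) This inclusion fails. Take C = {1}, B = ∅, A = ∅; then 1 ∈ A ∪ (C ∪ (A ∩ B)) but 1 ∉ A ∖ (C ∪ (A ∩ B)).

(⟸) Let x ∈ A ∖ (C ∪ (A ∩ B)). Then x ∈ A and x ∉ C, B, from which x ∈ A ∪ (C ∪ (A ∩ B)).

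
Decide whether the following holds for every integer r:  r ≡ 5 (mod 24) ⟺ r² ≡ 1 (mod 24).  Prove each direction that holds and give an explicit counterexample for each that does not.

(⟹) Suppose r ≡ 5 (mod 24). Write r = 24j + 5. Then (24j + 5)² = 576j² + 240j + 25 = 24(24j² + 10j + 1) + 1, so r² ≡ 1 (mod 24).

(⟸) This fails: take r = 1. Then 1² = 1 ≡ 1 (mod 24), yet 1 ≡ 1 (mod 24), not 5.

Not equivalent: only (⇒) holds.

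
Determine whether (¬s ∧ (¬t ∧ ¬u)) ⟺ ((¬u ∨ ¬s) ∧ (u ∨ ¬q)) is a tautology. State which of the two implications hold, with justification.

Neither direction holds.

(→) This fails. Under s = F, q = T, u = F, t = F, the left side is true but the right side is false.

(←) This fails. Under s = T, q = F, u = F, t = F, the left side is false but the right side is true.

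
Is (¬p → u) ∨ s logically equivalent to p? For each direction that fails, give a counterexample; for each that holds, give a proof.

(→) This fails. Under u = T, p = F, s = F, the left side is true but the right side is false.

(←) Assume the antecedent. If u is true, (¬p → u) ∨ s reduces to true regardless of the other variables. If u is false, the antecedent forces (u = F, p = T, s = F) or (u = F, p = T, s = T), and (¬p → u) ∨ s holds there. Either way (¬p → u) ∨ s holds.

The forward direction fails; the converse holds.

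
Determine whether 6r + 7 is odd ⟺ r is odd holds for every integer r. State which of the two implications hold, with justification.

Not equivalent: only (⇐) holds.

(⇒) This fails: take r = 2. Then 6r + 7 = 19, which is odd, yet r = 2 is even, not odd.

(⇐) Suppose r is odd. Since 6 is even, 6r is even for every r, so 6r + 7 has the same parity as 7, which is odd. Hence 6r + 7 is odd.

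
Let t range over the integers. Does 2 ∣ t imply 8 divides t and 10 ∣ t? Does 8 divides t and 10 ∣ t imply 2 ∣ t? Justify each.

The forward direction fails; the converse holds.

(⇒) This fails: take t = 2. Certainly 2 ∣ 2, but 8 ∤ 2.

(⇐) Suppose 8 ∣ t and 10 ∣ t. Any common multiple of 8 and 10 is a multiple of their lcm; here lcm(8, 10) = 8·10/gcd(8, 10) = 80/2 = 40, so 40 ∣ t. Since 2 ∣ 40, it follows that 2 ∣ t.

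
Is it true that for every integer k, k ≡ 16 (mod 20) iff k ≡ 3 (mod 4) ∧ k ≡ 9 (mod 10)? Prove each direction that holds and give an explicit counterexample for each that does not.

(⟹) This fails: k = 16 gives 16 ≡ 16 (mod 20) but 16 ≡ 0 (mod 4), so the conjunction on the right does not hold.

(⟸) This fails: k = 19 satisfies both congruences on the right (19 ≡ 3 mod 4 and 19 ≡ 9 mod 10) yet 19 ≡ 19 (mod 20), not 16.

Both directions fail.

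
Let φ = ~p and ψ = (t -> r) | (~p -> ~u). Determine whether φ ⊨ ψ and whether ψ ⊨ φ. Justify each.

(⇒) This fails. Under p = F, u = T, r = F, t = T, the left side is true but the right side is false.

(⇐) This fails. Under p = T, u = F, r = F, t = F, the left side is false but the right side is true.

(⇒) fails and (⇐) fails.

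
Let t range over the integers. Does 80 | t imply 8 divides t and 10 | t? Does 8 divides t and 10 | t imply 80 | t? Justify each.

(⟹) If 80 ∣ t, write t = 80q. Since 80 = 10·8, t = 8·(10q), so 8 ∣ t; and since 80 = 8·10, t = 10·(8q), so 10 ∣ t.

(⟸) This fails: take t = 40. Both 8 ∣ 40 and 10 ∣ 40, yet 40 is not a multiple of 80 (since 40 = 0·80 + 40), so 80 ∤ 40.

Not equivalent: only (⇒) holds.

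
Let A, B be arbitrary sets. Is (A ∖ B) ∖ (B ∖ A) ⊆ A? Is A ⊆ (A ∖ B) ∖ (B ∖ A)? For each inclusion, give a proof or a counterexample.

Only the forward inclusion holds.

(⟹) Let x ∈ (A ∖ B) ∖ (B ∖ A). Then x ∈ A and x ∉ B, from which x ∈ A.

(⟸) This inclusion fails. Take A = {1}, B = {1}; then 1 ∈ A but 1 ∉ (A ∖ B) ∖ (B ∖ A).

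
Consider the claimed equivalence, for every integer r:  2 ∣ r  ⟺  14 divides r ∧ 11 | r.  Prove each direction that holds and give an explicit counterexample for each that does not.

Only the converse holds.

(⟹) This fails: take r = 2. Certainly 2 ∣ 2, but 14 ∤ 2.

(⟸) Suppose 14 ∣ r and 11 ∣ r. Any common multiple of 14 and 11 is a multiple of their lcm; here gcd(14, 11) = 1, so lcm(14, 11) = 14·11 = 154, so 154 ∣ r. Since 2 ∣ 154, it follows that 2 ∣ r.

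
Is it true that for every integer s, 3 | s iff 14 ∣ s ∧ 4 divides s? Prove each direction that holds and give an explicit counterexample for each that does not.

(⇒) fails and (⇐) fails.

Forward direction. This fails: take s = 3. Certainly 3 ∣ 3, but 14 ∤ 3.

Converse. This fails: take s = 28. Both 14 ∣ 28 and 4 ∣ 28, yet 28 is not a multiple of 3 (since 28 = 9·3 + 1), so 3 ∤ 28.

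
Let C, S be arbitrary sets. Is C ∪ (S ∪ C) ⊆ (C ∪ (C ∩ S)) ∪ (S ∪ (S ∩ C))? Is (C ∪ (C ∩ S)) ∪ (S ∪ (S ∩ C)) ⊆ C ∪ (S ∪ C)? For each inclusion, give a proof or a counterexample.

Forward inclusion. Let x ∈ C ∪ (S ∪ C). Then either x ∈ C and x ∉ S; or x ∈ S and x ∉ C; or x ∈ C ∩ S. In each case x ∈ (C ∪ (C ∩ S)) ∪ (S ∪ (S ∩ C)), so C ∪ (S ∪ C) ⊆ (C ∪ (C ∩ S)) ∪ (S ∪ (S ∩ C)).

Reverse inclusion. Let x ∈ (C ∪ (C ∩ S)) ∪ (S ∪ (S ∩ C)). Then either x ∈ C and x ∉ S; or x ∈ S and x ∉ C; or x ∈ C ∩ S. In each case x ∈ C ∪ (S ∪ C), so (C ∪ (C ∩ S)) ∪ (S ∪ (S ∩ C)) ⊆ C ∪ (S ∪ C).

Both inclusions hold; the sets are equal.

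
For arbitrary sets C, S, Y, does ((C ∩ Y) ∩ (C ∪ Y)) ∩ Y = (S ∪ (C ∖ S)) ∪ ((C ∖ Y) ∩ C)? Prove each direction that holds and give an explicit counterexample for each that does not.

The sets are not equal: only the forward inclusion holds.

(⟸) This inclusion fails. Take C = {1}, S = ∅, Y = ∅; then 1 ∈ (S ∪ (C ∖ S)) ∪ ((C ∖ Y) ∩ C) but 1 ∉ ((C ∩ Y) ∩ (C ∪ Y)) ∩ Y.

(⟹) Let x ∈ ((C ∩ Y) ∩ (C ∪ Y)) ∩ Y. Then either x ∈ C ∩ Y and x ∉ S; or x ∈ C ∩ S ∩ Y. In each case x ∈ (S ∪ (C ∖ S)) ∪ ((C ∖ Y) ∩ C), so ((C ∩ Y) ∩ (C ∪ Y)) ∩ Y ⊆ (S ∪ (C ∖ S)) ∪ ((C ∖ Y) ∩ C).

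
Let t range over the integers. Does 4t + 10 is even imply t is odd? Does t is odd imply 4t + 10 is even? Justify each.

The forward direction fails; the converse holds.

(⟸) Suppose t is odd. Since 4 is even, 4t is even for every t, so 4t + 10 has the same parity as 10, which is even. Hence 4t + 10 is even.

(⟹) This fails: take t = 0. Then 4t + 10 = 10, which is even, yet t = 0 is even, not odd.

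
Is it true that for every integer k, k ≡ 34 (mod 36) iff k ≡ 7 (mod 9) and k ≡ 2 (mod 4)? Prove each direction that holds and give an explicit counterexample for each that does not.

Both directions hold; the statement is true.

Forward direction. Suppose k ≡ 34 (mod 36); write k = 36j + 34. Since 9 ∣ 36, reducing mod 9 gives k ≡ 34 ≡ 7 (mod 9); since 4 ∣ 36, reducing mod 4 gives k ≡ 34 ≡ 2 (mod 4).

Converse. If k ≡ 7 (mod 9) and k ≡ 2 (mod 4), then by the Chinese remainder theorem k ≡ 34 (mod 36). This is exactly k ≡ 34 (mod 36).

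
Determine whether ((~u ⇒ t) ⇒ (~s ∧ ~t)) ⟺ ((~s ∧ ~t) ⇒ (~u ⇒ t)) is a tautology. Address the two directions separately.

(→) This fails. Under u = F, s = F, t = F, the left side is true but the right side is false.

(←) This fails. Under u = T, s = T, t = F, the left side is false but the right side is true.

Neither direction holds.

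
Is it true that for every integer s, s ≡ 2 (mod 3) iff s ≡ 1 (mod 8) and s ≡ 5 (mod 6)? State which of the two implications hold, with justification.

(⟹) This fails: s = 2 gives 2 ≡ 2 (mod 3) but 2 ≡ 2 (mod 8), so the conjunction on the right does not hold.

(⟸) Conversely, if s ≡ 1 (mod 8) and s ≡ 5 (mod 6), then by the Chinese remainder theorem s ≡ 17 (mod 24). Since 17 ≡ 2 (mod 3) and 3 ∣ 24, we get s ≡ 2 (mod 3).

The forward direction fails; the converse holds.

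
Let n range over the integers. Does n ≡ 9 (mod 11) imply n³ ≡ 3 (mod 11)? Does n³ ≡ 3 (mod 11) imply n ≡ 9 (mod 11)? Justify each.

[⇐] Suppose n³ ≡ 3 (mod 11). The only residue r in {0, …, 10} with r³ ≡ 3 (mod 11) is r = 9, so n ≡ 9 (mod 11).

[⇒] Suppose n ≡ 9 (mod 11). Write n = 11j + 9. Then (11j + 9)³ = 1331j³ + 3267j² + 2673j + 729 = 11(121j³ + 297j² + 243j + 66) + 3, so n³ ≡ 3 (mod 11).

Both implications hold.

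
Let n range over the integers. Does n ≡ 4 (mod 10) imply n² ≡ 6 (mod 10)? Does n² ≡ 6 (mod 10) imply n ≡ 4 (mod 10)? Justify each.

(⇒) holds; (⇐) fails.

[⇒] Suppose n ≡ 4 (mod 10). Write n = 10j + 4. Then (10j + 4)² = 100j² + 80j + 16 = 10(10j² + 8j + 1) + 6, so n² ≡ 6 (mod 10).

[⇐] This fails: take n = 6. Then 6² = 36 ≡ 6 (mod 10), yet 6 ≡ 6 (mod 10), not 4.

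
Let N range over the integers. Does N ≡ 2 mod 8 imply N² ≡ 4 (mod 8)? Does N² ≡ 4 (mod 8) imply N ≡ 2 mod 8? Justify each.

Only the forward direction holds.

Converse. This fails: take N = 6. Then 6² = 36 ≡ 4 (mod 8), yet 6 ≡ 6 (mod 8), not 2.

Forward direction. Suppose N ≡ 2 mod 8. Write N = 8j + 2. Then (8j + 2)² = 64j² + 32j + 4 = 8(8j² + 4j) + 4, so N² ≡ 4 (mod 8).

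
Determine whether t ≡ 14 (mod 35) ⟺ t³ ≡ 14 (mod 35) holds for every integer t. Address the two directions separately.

Both directions hold.

(⟹) Suppose t ≡ 14 (mod 35). Write t = 35j + 14. Then (35j + 14)³ = 42875j³ + 51450j² + 20580j + 2744 = 35(1225j³ + 1470j² + 588j + 78) + 14, so t³ ≡ 14 (mod 35).

(⟸) Conversely, suppose t³ ≡ 14 (mod 35). The only residue r in {0, …, 34} with r³ ≡ 14 (mod 35) is r = 14, so t ≡ 14 (mod 35).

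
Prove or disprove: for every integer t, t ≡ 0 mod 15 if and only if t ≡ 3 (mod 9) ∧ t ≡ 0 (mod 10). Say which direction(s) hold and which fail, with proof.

The forward direction fails; the converse holds.

(⇒) This fails: t = 0 gives 0 ≡ 0 (mod 15) but 0 ≡ 0 (mod 9), so the conjunction on the right does not hold.

(⇐) Conversely, if t ≡ 3 (mod 9) and t ≡ 0 (mod 10), then by the Chinese remainder theorem t ≡ 30 (mod 90). Since 30 ≡ 0 (mod 15) and 15 ∣ 90, we get t ≡ 0 (mod 15).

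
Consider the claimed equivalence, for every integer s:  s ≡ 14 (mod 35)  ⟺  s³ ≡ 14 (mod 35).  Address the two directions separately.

Both implications hold.

(⇒) Suppose s ≡ 14 (mod 35). Write s = 35j + 14. Then (35j + 14)³ = 42875j³ + 51450j² + 20580j + 2744 = 35(1225j³ + 1470j² + 588j + 78) + 14, so s³ ≡ 14 (mod 35).

(⇐) Conversely, suppose s³ ≡ 14 (mod 35). The only residue r in {0, …, 34} with r³ ≡ 14 (mod 35) is r = 14, so s ≡ 14 (mod 35).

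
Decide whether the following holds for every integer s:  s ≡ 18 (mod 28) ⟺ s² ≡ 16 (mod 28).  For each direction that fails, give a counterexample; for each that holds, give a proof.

(⇒) holds; (⇐) fails.

(⇐) This fails: take s = 4. Then 4² = 16 ≡ 16 (mod 28), yet 4 ≡ 4 (mod 28), not 18.

(⇒) Suppose s ≡ 18 (mod 28). Write s = 28j + 18. Then (28j + 18)² = 784j² + 1008j + 324 = 28(28j² + 36j + 11) + 16, so s² ≡ 16 (mod 28).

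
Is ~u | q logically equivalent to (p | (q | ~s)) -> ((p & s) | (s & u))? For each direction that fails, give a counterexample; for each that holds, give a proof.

Neither implication holds.

(⇒) This fails. Under q = F, p = F, s = F, u = F, the left side is true but the right side is false.

(⇐) This fails. Under q = F, p = F, s = T, u = T, the left side is false but the right side is true.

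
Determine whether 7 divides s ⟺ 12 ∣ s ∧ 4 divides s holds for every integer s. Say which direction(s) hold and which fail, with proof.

Neither implication holds.

(⟹) This fails: take s = 7. Certainly 7 ∣ 7, but 12 ∤ 7.

(⟸) This fails: take s = 12. Both 12 ∣ 12 and 4 ∣ 12, yet 12 is not a multiple of 7 (since 12 = 1·7 + 5), so 7 ∤ 12.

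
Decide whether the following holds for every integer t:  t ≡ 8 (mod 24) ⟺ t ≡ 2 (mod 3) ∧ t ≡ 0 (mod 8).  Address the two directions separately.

(⇒) Suppose t ≡ 8 (mod 24); write t = 24j + 8. Since 3 ∣ 24, reducing mod 3 gives t ≡ 8 ≡ 2 (mod 3); since 8 ∣ 24, reducing mod 8 gives t ≡ 8 ≡ 0 (mod 8).

(⇐) Conversely, if t ≡ 2 (mod 3) and t ≡ 0 (mod 8), then by the Chinese remainder theorem t ≡ 8 (mod 24). This is exactly t ≡ 8 (mod 24).

The biconditional holds.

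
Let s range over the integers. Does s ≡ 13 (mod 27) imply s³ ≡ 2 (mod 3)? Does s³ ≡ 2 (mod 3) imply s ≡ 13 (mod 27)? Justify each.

Neither implication holds.

Forward direction. This fails: take s = 13. Then 13 ≡ 13 (mod 27), but 13³ = 2197 ≡ 1 (mod 3), not 2.

Converse. This fails: take s = 2. Then 2³ = 8 ≡ 2 (mod 3), yet 2 ≡ 2 (mod 27), not 13.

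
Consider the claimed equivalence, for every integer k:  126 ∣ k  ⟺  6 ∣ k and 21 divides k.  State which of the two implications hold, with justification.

The forward direction holds; the converse fails.

(⇒) If 126 ∣ k, write k = 126q. Since 126 = 21·6, k = 6·(21q), so 6 ∣ k; and since 126 = 6·21, k = 21·(6q), so 21 ∣ k.

(⇐) This fails: take k = 42. Both 6 ∣ 42 and 21 ∣ 42, yet 42 is not a multiple of 126 (since 42 = 0·126 + 42), so 126 ∤ 42.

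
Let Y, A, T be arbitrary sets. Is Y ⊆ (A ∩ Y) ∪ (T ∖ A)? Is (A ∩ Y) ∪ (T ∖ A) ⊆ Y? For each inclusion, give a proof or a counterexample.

(⊆) This inclusion fails. Take Y = {1}, A = ∅, T = ∅; then 1 ∈ Y but 1 ∉ (A ∩ Y) ∪ (T ∖ A).

(⊇) This inclusion fails. Take Y = ∅, A = ∅, T = {1}; then 1 ∈ (A ∩ Y) ∪ (T ∖ A) but 1 ∉ Y.

Both inclusions fail.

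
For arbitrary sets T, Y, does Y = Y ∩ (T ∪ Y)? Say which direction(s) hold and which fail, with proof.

(⟹) Let x ∈ Y. Then either x ∈ Y and x ∉ T; or x ∈ T ∩ Y. In each case x ∈ Y ∩ (T ∪ Y), so Y ⊆ Y ∩ (T ∪ Y).

(⟸) Let x ∈ Y ∩ (T ∪ Y). Then either x ∈ Y and x ∉ T; or x ∈ T ∩ Y. In each case x ∈ Y, so Y ∩ (T ∪ Y) ⊆ Y.

Both inclusions hold; the sets are equal.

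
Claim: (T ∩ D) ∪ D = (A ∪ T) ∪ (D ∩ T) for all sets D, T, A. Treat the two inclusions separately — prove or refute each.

Forward inclusion. This inclusion fails. Take D = {1}, T = ∅, A = ∅; then 1 ∈ (T ∩ D) ∪ D but 1 ∉ (A ∪ T) ∪ (D ∩ T).

Reverse inclusion. This inclusion fails. Take D = ∅, T = {1}, A = ∅; then 1 ∈ (A ∪ T) ∪ (D ∩ T) but 1 ∉ (T ∩ D) ∪ D.

(⊆) fails and (⊇) fails.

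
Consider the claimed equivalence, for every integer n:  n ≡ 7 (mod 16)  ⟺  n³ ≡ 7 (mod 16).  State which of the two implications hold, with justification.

(→) Suppose n ≡ 7 (mod 16). Write n = 16j + 7. Then (16j + 7)³ = 4096j³ + 5376j² + 2352j + 343 = 16(256j³ + 336j² + 147j + 21) + 7, so n³ ≡ 7 (mod 16).

(←) Conversely, suppose n³ ≡ 7 (mod 16). The only residue r in {0, …, 15} with r³ ≡ 7 (mod 16) is r = 7, so n ≡ 7 (mod 16).

The biconditional holds.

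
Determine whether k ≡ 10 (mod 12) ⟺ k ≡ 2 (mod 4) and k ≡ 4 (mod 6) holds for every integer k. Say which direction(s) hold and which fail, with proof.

(⇒) Suppose k ≡ 10 (mod 12); write k = 12j + 10. Since 4 ∣ 12, reducing mod 4 gives k ≡ 10 ≡ 2 (mod 4); since 6 ∣ 12, reducing mod 6 gives k ≡ 10 ≡ 4 (mod 6).

(⇐) Conversely, if k ≡ 2 (mod 4) and k ≡ 4 (mod 6), then by the Chinese remainder theorem k ≡ 10 (mod 12). This is exactly k ≡ 10 (mod 12).

Both directions hold.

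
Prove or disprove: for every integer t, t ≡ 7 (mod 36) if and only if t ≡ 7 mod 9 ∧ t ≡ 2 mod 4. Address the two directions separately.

Neither direction holds.

[⇒] This fails: t = 7 gives 7 ≡ 7 (mod 36) but 7 ≡ 3 (mod 4), so the conjunction on the right does not hold.

[⇐] This fails: t = 34 satisfies both congruences on the right (34 ≡ 7 mod 9 and 34 ≡ 2 mod 4) yet 34 ≡ 34 (mod 36), not 7.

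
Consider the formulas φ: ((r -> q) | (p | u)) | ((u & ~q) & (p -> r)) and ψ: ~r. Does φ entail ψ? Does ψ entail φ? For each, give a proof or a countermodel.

[⇒] This fails. Under r = T, q = T, u = F, p = F, the left side is true but the right side is false.

[⇐] Assume the antecedent. If r is true, the antecedent cannot hold. If r is false, the consequent reduces to true regardless of the other variables. Either way the consequent holds.

Only the reverse direction holds.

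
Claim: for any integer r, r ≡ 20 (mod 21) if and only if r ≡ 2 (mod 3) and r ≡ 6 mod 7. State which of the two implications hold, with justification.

[⇒] Suppose r ≡ 20 (mod 21); write r = 21j + 20. Since 3 ∣ 21, reducing mod 3 gives r ≡ 20 ≡ 2 (mod 3); since 7 ∣ 21, reducing mod 7 gives r ≡ 20 ≡ 6 (mod 7).

[⇐] Conversely, if r ≡ 2 (mod 3) and r ≡ 6 (mod 7), then by the Chinese remainder theorem r ≡ 20 (mod 21). This is exactly r ≡ 20 (mod 21).

The biconditional holds.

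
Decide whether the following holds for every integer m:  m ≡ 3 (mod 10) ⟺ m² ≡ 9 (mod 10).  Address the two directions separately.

(⟸) This fails: take m = 7. Then 7² = 49 ≡ 9 (mod 10), yet 7 ≡ 7 (mod 10), not 3.

(⟹) Suppose m ≡ 3 (mod 10). Write m = 10j + 3. Then (10j + 3)² = 100j² + 60j + 9 = 10(10j² + 6j) + 9, so m² ≡ 9 (mod 10).

Only the forward implication holds.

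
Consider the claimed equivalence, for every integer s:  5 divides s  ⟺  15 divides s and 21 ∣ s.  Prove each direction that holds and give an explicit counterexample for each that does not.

(⇒) This fails: take s = 5. Certainly 5 ∣ 5, but 15 ∤ 5.

(⇐) Suppose 15 ∣ s and 21 ∣ s. Any common multiple of 15 and 21 is a multiple of their lcm; here lcm(15, 21) = 15·21/gcd(15, 21) = 315/3 = 105, so 105 ∣ s. Since 5 ∣ 105, it follows that 5 ∣ s.

The forward direction fails; the converse holds.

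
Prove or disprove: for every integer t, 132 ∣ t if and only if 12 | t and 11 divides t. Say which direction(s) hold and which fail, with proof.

Equivalent; both directions hold.

[⇒] If 132 ∣ t, write t = 132q. Since 132 = 11·12, t = 12·(11q), so 12 ∣ t; and since 132 = 12·11, t = 11·(12q), so 11 ∣ t.

[⇐] Suppose 12 ∣ t and 11 ∣ t. Any common multiple of 12 and 11 is a multiple of their lcm; here gcd(12, 11) = 1, so lcm(12, 11) = 12·11 = 132, so 132 ∣ t.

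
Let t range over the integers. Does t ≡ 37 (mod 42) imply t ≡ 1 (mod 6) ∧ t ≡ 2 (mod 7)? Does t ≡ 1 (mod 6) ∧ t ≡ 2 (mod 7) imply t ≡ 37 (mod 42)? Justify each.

Both implications hold.

[⇒] Suppose t ≡ 37 (mod 42); write t = 42j + 37. Since 6 ∣ 42, reducing mod 6 gives t ≡ 37 ≡ 1 (mod 6); since 7 ∣ 42, reducing mod 7 gives t ≡ 37 ≡ 2 (mod 7).

[⇐] Conversely, if t ≡ 1 (mod 6) and t ≡ 2 (mod 7), then by the Chinese remainder theorem t ≡ 37 (mod 42). This is exactly t ≡ 37 (mod 42).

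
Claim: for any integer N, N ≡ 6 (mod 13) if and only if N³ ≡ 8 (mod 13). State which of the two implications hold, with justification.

(⇒) holds; (⇐) fails.

(→) Suppose N ≡ 6 (mod 13). Write N = 13j + 6. Then (13j + 6)³ = 2197j³ + 3042j² + 1404j + 216 = 13(169j³ + 234j² + 108j + 16) + 8, so N³ ≡ 8 (mod 13).

(←) This fails: take N = 2. Then 2³ = 8 ≡ 8 (mod 13), yet 2 ≡ 2 (mod 13), not 6.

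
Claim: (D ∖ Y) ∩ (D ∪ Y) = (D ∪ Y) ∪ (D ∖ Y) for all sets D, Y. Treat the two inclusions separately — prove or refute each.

(⊆) holds; (⊇) fails.

Forward inclusion. Let x ∈ (D ∖ Y) ∩ (D ∪ Y). Then x ∈ D and x ∉ Y, from which x ∈ (D ∪ Y) ∪ (D ∖ Y).

Reverse inclusion. This inclusion fails. Take D = ∅, Y = {1}; then 1 ∈ (D ∪ Y) ∪ (D ∖ Y) but 1 ∉ (D ∖ Y) ∩ (D ∪ Y).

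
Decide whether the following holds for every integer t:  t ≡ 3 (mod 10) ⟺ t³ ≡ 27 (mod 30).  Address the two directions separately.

[⇒] This fails: take t = 13. Then 13 ≡ 3 (mod 10), but 13³ = 2197 ≡ 7 (mod 30), not 27.

[⇐] Conversely, the residues r modulo 30 with r³ ≡ 27 (mod 30) are exactly {3}, and each is ≡ 3 (mod 10).

Only the reverse direction holds.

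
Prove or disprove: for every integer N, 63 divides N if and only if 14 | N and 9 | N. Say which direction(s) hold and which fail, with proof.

(⇐) Suppose 14 ∣ N and 9 ∣ N. Any common multiple of 14 and 9 is a multiple of their lcm; here gcd(14, 9) = 1, so lcm(14, 9) = 14·9 = 126, so 126 ∣ N. Since 63 ∣ 126, it follows that 63 ∣ N.

(⇒) This fails: take N = 63. Certainly 63 ∣ 63, but 14 ∤ 63.

Only the converse holds.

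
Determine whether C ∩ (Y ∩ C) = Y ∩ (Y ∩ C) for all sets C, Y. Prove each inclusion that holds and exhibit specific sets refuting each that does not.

Both inclusions hold; the sets are equal.

(⊆) Let x ∈ C ∩ (Y ∩ C). Then x ∈ C ∩ Y, from which x ∈ Y ∩ (Y ∩ C).

(⊇) Let x ∈ Y ∩ (Y ∩ C). Then x ∈ C ∩ Y, from which x ∈ C ∩ (Y ∩ C).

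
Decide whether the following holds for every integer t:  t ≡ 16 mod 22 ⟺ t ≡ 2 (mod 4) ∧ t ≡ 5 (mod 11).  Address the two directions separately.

(⇒) fails; (⇐) holds.

(→) This fails: t = 16 gives 16 ≡ 16 (mod 22) but 16 ≡ 0 (mod 4), so the conjunction on the right does not hold.

(←) Conversely, if t ≡ 2 (mod 4) and t ≡ 5 (mod 11), then by the Chinese remainder theorem t ≡ 38 (mod 44). Since 38 ≡ 16 (mod 22) and 22 ∣ 44, we get t ≡ 16 (mod 22).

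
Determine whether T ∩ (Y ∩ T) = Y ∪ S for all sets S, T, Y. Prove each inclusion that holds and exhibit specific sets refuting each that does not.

Forward inclusion. Let x ∈ T ∩ (Y ∩ T). Then either x ∈ T ∩ Y and x ∉ S; or x ∈ S ∩ T ∩ Y. In each case x ∈ Y ∪ S, so T ∩ (Y ∩ T) ⊆ Y ∪ S.

Reverse inclusion. This inclusion fails. Take S = {1}, T = ∅, Y = ∅; then 1 ∈ Y ∪ S but 1 ∉ T ∩ (Y ∩ T).

Only the forward inclusion holds.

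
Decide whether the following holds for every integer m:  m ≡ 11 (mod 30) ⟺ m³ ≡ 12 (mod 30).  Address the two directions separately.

Forward direction. This fails: take m = 11. Then 11 ≡ 11 (mod 30), but 11³ = 1331 ≡ 11 (mod 30), not 12.

Converse. This fails: take m = 18. Then 18³ = 5832 ≡ 12 (mod 30), yet 18 ≡ 18 (mod 30), not 11.

Neither direction holds.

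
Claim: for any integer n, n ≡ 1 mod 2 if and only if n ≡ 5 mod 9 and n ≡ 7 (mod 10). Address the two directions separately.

Not equivalent: only (⇐) holds.

Forward direction. This fails: n = 1 gives 1 ≡ 1 (mod 2) but 1 ≡ 1 (mod 9), so the conjunction on the right does not hold.

Converse. If n ≡ 5 (mod 9) and n ≡ 7 (mod 10), then by the Chinese remainder theorem n ≡ 77 (mod 90). Since 77 ≡ 1 (mod 2) and 2 ∣ 90, we get n ≡ 1 (mod 2).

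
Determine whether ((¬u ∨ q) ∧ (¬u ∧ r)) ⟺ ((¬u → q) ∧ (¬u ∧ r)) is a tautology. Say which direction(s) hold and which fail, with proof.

(⇒) This fails. Under r = T, q = F, u = F, the left side is true but the right side is false.

(⇐) Assume the antecedent. If r is true, the antecedent forces (r = T, q = T, u = F), and (¬u ∨ q) ∧ (¬u ∧ r) holds there. If r is false, the antecedent cannot hold. Either way (¬u ∨ q) ∧ (¬u ∧ r) holds.

Not equivalent: only (⇐) holds.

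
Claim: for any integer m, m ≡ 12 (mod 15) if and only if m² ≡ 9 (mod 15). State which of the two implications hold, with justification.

(⟹) Suppose m ≡ 12 (mod 15). Write m = 15j + 12. Then (15j + 12)² = 225j² + 360j + 144 = 15(15j² + 24j + 9) + 9, so m² ≡ 9 (mod 15).

(⟸) This fails: take m = 3. Then 3² = 9 ≡ 9 (mod 15), yet 3 ≡ 3 (mod 15), not 12.

The forward direction holds; the converse fails.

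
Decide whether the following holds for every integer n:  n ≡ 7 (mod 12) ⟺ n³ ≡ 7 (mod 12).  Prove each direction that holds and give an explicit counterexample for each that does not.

Both directions hold.

(→) Suppose n ≡ 7 (mod 12). Write n = 12j + 7. Then (12j + 7)³ = 1728j³ + 3024j² + 1764j + 343 = 12(144j³ + 252j² + 147j + 28) + 7, so n³ ≡ 7 (mod 12).

(←) Conversely, suppose n³ ≡ 7 (mod 12). The only residue r in {0, …, 11} with r³ ≡ 7 (mod 12) is r = 7, so n ≡ 7 (mod 12).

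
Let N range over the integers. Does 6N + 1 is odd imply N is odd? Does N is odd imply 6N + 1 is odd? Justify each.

Not equivalent: only (⇐) holds.

Converse. Suppose N is odd. Since 6 is even, 6N is even for every N, so 6N + 1 has the same parity as 1, which is odd. Hence 6N + 1 is odd.

Forward direction. This fails: take N = 4. Then 6N + 1 = 25, which is odd, yet N = 4 is even, not odd.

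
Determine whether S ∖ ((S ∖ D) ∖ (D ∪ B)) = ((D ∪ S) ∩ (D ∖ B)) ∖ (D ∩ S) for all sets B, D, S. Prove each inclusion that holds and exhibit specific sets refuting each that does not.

(⊆) fails and (⊇) fails.

(⟹) This inclusion fails. Take B = {1}, D = ∅, S = {1}; then 1 ∈ S ∖ ((S ∖ D) ∖ (D ∪ B)) but 1 ∉ ((D ∪ S) ∩ (D ∖ B)) ∖ (D ∩ S).

(⟸) This inclusion fails. Take B = ∅, D = {1}, S = ∅; then 1 ∈ ((D ∪ S) ∩ (D ∖ B)) ∖ (D ∩ S) but 1 ∉ S ∖ ((S ∖ D) ∖ (D ∪ B)).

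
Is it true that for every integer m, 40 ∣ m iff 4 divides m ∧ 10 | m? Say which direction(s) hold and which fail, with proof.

(⇒) holds; (⇐) fails.

(⇒) If 40 ∣ m, write m = 40q. Since 40 = 10·4, m = 4·(10q), so 4 ∣ m; and since 40 = 4·10, m = 10·(4q), so 10 ∣ m.

(⇐) This fails: take m = 20. Both 4 ∣ 20 and 10 ∣ 20, yet 20 is not a multiple of 40 (since 20 = 0·40 + 20), so 40 ∤ 20.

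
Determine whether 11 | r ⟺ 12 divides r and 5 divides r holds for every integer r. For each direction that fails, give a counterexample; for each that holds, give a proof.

(→) This fails: take r = 11. Certainly 11 ∣ 11, but 12 ∤ 11.

(←) This fails: take r = 60. Both 12 ∣ 60 and 5 ∣ 60, yet 60 is not a multiple of 11 (since 60 = 5·11 + 5), so 11 ∤ 60.

(⇒) fails and (⇐) fails.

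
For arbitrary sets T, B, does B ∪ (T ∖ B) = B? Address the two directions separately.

Only the reverse inclusion holds.

(⟹) This inclusion fails. Take T = {1}, B = ∅; then 1 ∈ B ∪ (T ∖ B) but 1 ∉ B.

(⟸) Let x ∈ B. Then either x ∈ B and x ∉ T; or x ∈ T ∩ B. In each case x ∈ B ∪ (T ∖ B), so B ⊆ B ∪ (T ∖ B).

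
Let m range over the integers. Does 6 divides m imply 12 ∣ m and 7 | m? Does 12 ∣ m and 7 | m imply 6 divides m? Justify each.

(←) Suppose 12 ∣ m and 7 ∣ m. Any common multiple of 12 and 7 is a multiple of their lcm; here gcd(12, 7) = 1, so lcm(12, 7) = 12·7 = 84, so 84 ∣ m. Since 6 ∣ 84, it follows that 6 ∣ m.

(→) This fails: take m = 6. Certainly 6 ∣ 6, but 12 ∤ 6.

(⇒) fails; (⇐) holds.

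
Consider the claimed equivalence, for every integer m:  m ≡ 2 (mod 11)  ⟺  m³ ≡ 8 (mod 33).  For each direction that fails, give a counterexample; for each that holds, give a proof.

Only the reverse direction holds.

Forward direction. This fails: take m = 13. Then 13 ≡ 2 (mod 11), but 13³ = 2197 ≡ 19 (mod 33), not 8.

Converse. The residues r modulo 33 with r³ ≡ 8 (mod 33) are exactly {2}, and each is ≡ 2 (mod 11).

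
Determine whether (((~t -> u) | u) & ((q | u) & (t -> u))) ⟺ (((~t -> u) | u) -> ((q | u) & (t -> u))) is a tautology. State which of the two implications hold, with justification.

Converse. This fails. Under t = F, u = F, q = F, the left side is false but the right side is true.

Forward direction. Assume the antecedent. If t is true, the antecedent forces (t = T, u = T, q = F) or (t = T, u = T, q = T), and the consequent holds there. If t is false, the consequent reduces to true regardless of the other variables. Either way the consequent holds.

Only the forward direction holds.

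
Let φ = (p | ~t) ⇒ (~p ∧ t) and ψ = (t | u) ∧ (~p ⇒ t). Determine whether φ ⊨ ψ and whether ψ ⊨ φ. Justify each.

Not equivalent: only (⇒) holds.

Forward direction. Assume the antecedent. If u is true, the antecedent forces (u = T, p = F, t = T), and (t | u) ∧ (~p ⇒ t) holds there. If u is false, the antecedent forces (u = F, p = F, t = T), and (t | u) ∧ (~p ⇒ t) holds there. Either way (t | u) ∧ (~p ⇒ t) holds.

Converse. This fails. Under u = T, p = T, t = F, the left side is false but the right side is true.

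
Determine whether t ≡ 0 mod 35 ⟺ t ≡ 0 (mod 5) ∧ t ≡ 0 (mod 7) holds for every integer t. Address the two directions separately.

Equivalent; both directions hold.

[⇒] Suppose t ≡ 0 (mod 35); write t = 35j + 0. Since 5 ∣ 35, reducing mod 5 gives t ≡ 0 (mod 5); since 7 ∣ 35, reducing mod 7 gives t ≡ 0 (mod 7).

[⇐] Conversely, if t ≡ 0 (mod 5) and t ≡ 0 (mod 7), then by the Chinese remainder theorem t ≡ 0 (mod 35). This is exactly t ≡ 0 (mod 35).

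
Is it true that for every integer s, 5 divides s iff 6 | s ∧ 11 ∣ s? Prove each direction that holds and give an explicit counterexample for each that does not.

Both directions fail.

(→) This fails: take s = 5. Certainly 5 ∣ 5, but 6 ∤ 5.

(←) This fails: take s = 66. Both 6 ∣ 66 and 11 ∣ 66, yet 66 is not a multiple of 5 (since 66 = 13·5 + 1), so 5 ∤ 66.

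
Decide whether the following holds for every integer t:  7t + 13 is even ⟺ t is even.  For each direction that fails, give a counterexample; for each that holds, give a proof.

(→) This fails: t = 7 gives 7t + 13 = 62, which is even, but 7 is odd, not even.

(←) This also fails: t = 4 is even, but 7t + 13 = 41 is odd, not even.

Both directions fail.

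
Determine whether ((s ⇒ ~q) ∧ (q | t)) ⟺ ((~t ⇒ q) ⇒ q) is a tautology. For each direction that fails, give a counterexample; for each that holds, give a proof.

Neither implication holds.

(⟹) This fails. Under s = F, t = T, q = F, the left side is true but the right side is false.

(⟸) This fails. Under s = F, t = F, q = F, the left side is false but the right side is true.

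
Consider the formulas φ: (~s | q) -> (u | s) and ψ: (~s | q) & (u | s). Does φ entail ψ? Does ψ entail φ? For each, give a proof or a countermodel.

(→) This fails. Under q = F, u = F, s = T, the left side is true but the right side is false.

(←) Assume the antecedent. If u is true, (~s | q) -> (u | s) reduces to true regardless of the other variables. If u is false, the antecedent forces (q = T, u = F, s = T), and (~s | q) -> (u | s) holds there. Either way (~s | q) -> (u | s) holds.

Only the reverse direction holds.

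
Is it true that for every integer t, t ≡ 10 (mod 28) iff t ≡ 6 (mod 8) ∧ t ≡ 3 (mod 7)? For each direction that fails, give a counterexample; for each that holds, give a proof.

(←) If t ≡ 6 (mod 8) and t ≡ 3 (mod 7), then by the Chinese remainder theorem t ≡ 38 (mod 56). Since 38 ≡ 10 (mod 28) and 28 ∣ 56, we get t ≡ 10 (mod 28).

(→) This fails: t = 10 gives 10 ≡ 10 (mod 28) but 10 ≡ 2 (mod 8), so the conjunction on the right does not hold.

Only the reverse direction holds.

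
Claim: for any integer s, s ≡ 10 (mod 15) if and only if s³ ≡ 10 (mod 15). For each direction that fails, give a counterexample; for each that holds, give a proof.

Equivalent; both directions hold.

(⇒) Suppose s ≡ 10 (mod 15). Write s = 15j + 10. Then (15j + 10)³ = 3375j³ + 6750j² + 4500j + 1000 = 15(225j³ + 450j² + 300j + 66) + 10, so s³ ≡ 10 (mod 15).

(⇐) Conversely, suppose s³ ≡ 10 (mod 15). The only residue r in {0, …, 14} with r³ ≡ 10 (mod 15) is r = 10, so s ≡ 10 (mod 15).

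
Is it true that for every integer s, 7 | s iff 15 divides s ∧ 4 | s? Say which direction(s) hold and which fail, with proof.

Neither direction holds.

(⟹) This fails: take s = 7. Certainly 7 ∣ 7, but 15 ∤ 7.

(⟸) This fails: take s = 60. Both 15 ∣ 60 and 4 ∣ 60, yet 60 is not a multiple of 7 (since 60 = 8·7 + 4), so 7 ∤ 60.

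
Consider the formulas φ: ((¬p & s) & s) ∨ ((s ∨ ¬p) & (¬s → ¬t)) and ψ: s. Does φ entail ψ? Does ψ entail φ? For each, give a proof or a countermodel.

(⇒) fails; (⇐) holds.

[⇐] Assume the antecedent. If t is true, the antecedent forces (t = T, s = T, p = F) or (t = T, s = T, p = T), and the consequent holds there. If t is false, the antecedent forces (t = F, s = T, p = F) or (t = F, s = T, p = T), and the consequent holds there. Either way the consequent holds.

[⇒] This fails. Under t = F, s = F, p = F, the left side is true but the right side is false.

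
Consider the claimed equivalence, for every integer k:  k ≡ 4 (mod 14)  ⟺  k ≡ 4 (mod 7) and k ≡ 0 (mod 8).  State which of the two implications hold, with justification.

(⟹) This fails: k = 18 gives 18 ≡ 4 (mod 14) but 18 ≡ 2 (mod 8), so the conjunction on the right does not hold.

(⟸) Conversely, if k ≡ 4 (mod 7) and k ≡ 0 (mod 8), then by the Chinese remainder theorem k ≡ 32 (mod 56). Since 32 ≡ 4 (mod 14) and 14 ∣ 56, we get k ≡ 4 (mod 14).

The forward direction fails; the converse holds.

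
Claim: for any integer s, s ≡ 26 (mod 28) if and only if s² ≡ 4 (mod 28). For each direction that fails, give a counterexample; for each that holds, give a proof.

Only the forward implication holds.

(⟹) Suppose s ≡ 26 (mod 28). Write s = 28j + 26. Then (28j + 26)² = 784j² + 1456j + 676 = 28(28j² + 52j + 24) + 4, so s² ≡ 4 (mod 28).

(⟸) This fails: take s = 2. Then 2² = 4 ≡ 4 (mod 28), yet 2 ≡ 2 (mod 28), not 26.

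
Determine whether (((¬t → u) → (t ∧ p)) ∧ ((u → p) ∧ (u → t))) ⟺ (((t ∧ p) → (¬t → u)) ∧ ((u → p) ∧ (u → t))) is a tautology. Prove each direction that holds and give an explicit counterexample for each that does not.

[⇐] This fails. Under t = T, u = F, p = F, the left side is false but the right side is true.

[⇒] Assume the antecedent. If t is true, the antecedent forces (t = T, u = F, p = T) or (t = T, u = T, p = T), and the consequent holds there. If t is false, the antecedent forces (t = F, u = F, p = F) or (t = F, u = F, p = T), and the consequent holds there. Either way the consequent holds.

(⇒) holds; (⇐) fails.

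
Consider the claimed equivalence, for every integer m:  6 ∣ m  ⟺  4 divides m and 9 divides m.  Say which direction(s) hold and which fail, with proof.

Forward direction. This fails: take m = 6. Certainly 6 ∣ 6, but 4 ∤ 6.

Converse. Suppose 4 ∣ m and 9 ∣ m. Any common multiple of 4 and 9 is a multiple of their lcm; here gcd(4, 9) = 1, so lcm(4, 9) = 4·9 = 36, so 36 ∣ m. Since 6 ∣ 36, it follows that 6 ∣ m.

(⇒) fails; (⇐) holds.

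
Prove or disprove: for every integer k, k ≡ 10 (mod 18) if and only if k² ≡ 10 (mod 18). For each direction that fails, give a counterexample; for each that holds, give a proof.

(⇒) Suppose k ≡ 10 (mod 18). Write k = 18j + 10. Then (18j + 10)² = 324j² + 360j + 100 = 18(18j² + 20j + 5) + 10, so k² ≡ 10 (mod 18).

(⇐) This fails: take k = 8. Then 8² = 64 ≡ 10 (mod 18), yet 8 ≡ 8 (mod 18), not 10.

Not equivalent: only (⇒) holds.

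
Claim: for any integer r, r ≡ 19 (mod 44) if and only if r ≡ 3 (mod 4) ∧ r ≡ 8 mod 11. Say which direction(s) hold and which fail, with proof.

Equivalent; both directions hold.

(→) Suppose r ≡ 19 (mod 44); write r = 44j + 19. Since 4 ∣ 44, reducing mod 4 gives r ≡ 19 ≡ 3 (mod 4); since 11 ∣ 44, reducing mod 11 gives r ≡ 19 ≡ 8 (mod 11).

(←) Conversely, if r ≡ 3 (mod 4) and r ≡ 8 (mod 11), then by the Chinese remainder theorem r ≡ 19 (mod 44). This is exactly r ≡ 19 (mod 44).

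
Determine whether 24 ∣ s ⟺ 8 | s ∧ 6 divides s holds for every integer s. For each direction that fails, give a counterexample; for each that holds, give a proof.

[⇒] If 24 ∣ s, write s = 24q. Since 24 = 3·8, s = 8·(3q), so 8 ∣ s; and since 24 = 4·6, s = 6·(4q), so 6 ∣ s.

[⇐] Suppose 8 ∣ s and 6 ∣ s. Any common multiple of 8 and 6 is a multiple of their lcm; here lcm(8, 6) = 8·6/gcd(8, 6) = 48/2 = 24, so 24 ∣ s.

Both implications hold.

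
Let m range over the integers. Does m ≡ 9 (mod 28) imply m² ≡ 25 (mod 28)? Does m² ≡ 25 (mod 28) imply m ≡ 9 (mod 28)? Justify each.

(⇒) holds; (⇐) fails.

(→) Suppose m ≡ 9 (mod 28). Write m = 28j + 9. Then (28j + 9)² = 784j² + 504j + 81 = 28(28j² + 18j + 2) + 25, so m² ≡ 25 (mod 28).

(←) This fails: take m = 5. Then 5² = 25 ≡ 25 (mod 28), yet 5 ≡ 5 (mod 28), not 9.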